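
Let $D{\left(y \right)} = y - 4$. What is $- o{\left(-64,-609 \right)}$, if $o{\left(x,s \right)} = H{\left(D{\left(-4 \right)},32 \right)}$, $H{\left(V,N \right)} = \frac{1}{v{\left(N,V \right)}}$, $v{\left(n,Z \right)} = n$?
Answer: $- \frac{1}{32} \approx -0.03125$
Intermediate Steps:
$D{\left(y \right)} = -4 + y$
$H{\left(V,N \right)} = \frac{1}{N}$
$o{\left(x,s \right)} = \frac{1}{32}$
$- o{\left(-64,-609 \right)} = \left(-1\right) \frac{1}{32} = - \frac{1}{32}$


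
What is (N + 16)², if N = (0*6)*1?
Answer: 256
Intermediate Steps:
N = 0 (N = 0*1 = 0)
(N + 16)² = (0 + 16)² = 16² = 256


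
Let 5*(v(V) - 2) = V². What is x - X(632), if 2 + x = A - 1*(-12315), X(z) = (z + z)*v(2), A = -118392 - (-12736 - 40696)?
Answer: -280931/5 ≈ -56186.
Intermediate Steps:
v(V) = 2 + V²/5
A = -64960 (A = -118392 - 1*(-53432) = -118392 + 53432 = -64960)
X(z) = 28*z/5 (X(z) = (z + z)*(2 + (⅕)*2²) = (2*z)*(2 + (⅕)*4) = (2*z)*(2 + ⅘) = (2*z)*(14/5) = 28*z/5)
x = -52647 (x = -2 + (-64960 - 1*(-12315)) = -2 + (-64960 + 12315) = -2 - 52645 = -52647)
x - X(632) = -52647 - 28*632/5 = -52647 - 1*17696/5 = -52647 - 17696/5 = -280931/5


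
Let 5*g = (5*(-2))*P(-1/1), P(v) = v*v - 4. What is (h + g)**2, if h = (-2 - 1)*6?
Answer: 144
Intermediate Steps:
P(v) = -4 + v**2 (P(v) = v**2 - 4 = -4 + v**2)
g = 6 (g = ((5*(-2))*(-4 + (-1/1)**2))/5 = (-10*(-4 + (-1*1)**2))/5 = (-10*(-4 + (-1)**2))/5 = (-10*(-4 + 1))/5 = (-10*(-3))/5 = (1/5)*30 = 6)
h = -18 (h = -3*6 = -18)
(h + g)**2 = (-18 + 6)**2 = (-12)**2 = 144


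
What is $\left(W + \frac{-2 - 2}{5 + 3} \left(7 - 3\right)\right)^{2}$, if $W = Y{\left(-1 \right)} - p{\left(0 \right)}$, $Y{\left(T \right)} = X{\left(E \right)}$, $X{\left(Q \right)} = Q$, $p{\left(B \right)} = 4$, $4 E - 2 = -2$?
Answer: $36$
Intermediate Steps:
$E = 0$ ($E = \frac{1}{2} + \frac{1}{4} \left(-2\right) = \frac{1}{2} - \frac{1}{2} = 0$)
$Y{\left(T \right)} = 0$
$W = -4$ ($W = 0 - 4 = -4$)
$\left(W + \frac{-2 - 2}{5 + 3} \left(7 - 3\right)\right)^{2} = \left(-4 + \frac{-2 - 2}{5 + 3} \left(7 - 3\right)\right)^{2} = \left(-4 + - \frac{4}{8} \cdot 4\right)^{2} = \left(-4 + \left(-4\right) \frac{1}{8} \cdot 4\right)^{2} = \left(-4 - 2\right)^{2} = \left(-6\right)^{2} = 36$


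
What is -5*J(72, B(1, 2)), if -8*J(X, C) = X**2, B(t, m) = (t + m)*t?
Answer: 3240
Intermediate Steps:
B(t, m) = t*(m + t) (B(t, m) = (m + t)*t = t*(m + t))
J(X, C) = -X**2/8
-5*J(72, B(1, 2)) = -(-5)*72**2/8 = -(-5)*5184/8 = -5*(-648) = 3240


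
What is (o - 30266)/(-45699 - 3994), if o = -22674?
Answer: 52940/49693 ≈ 1.0653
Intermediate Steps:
(o - 30266)/(-45699 - 3994) = (-22674 - 30266)/(-45699 - 3994) = -52940/(-49693) = -52940*(-1/49693) = 52940/49693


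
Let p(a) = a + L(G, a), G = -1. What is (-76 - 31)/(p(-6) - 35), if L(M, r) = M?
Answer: 107/42 ≈ 2.5476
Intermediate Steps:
p(a) = -1 + a (p(a) = a - 1 = -1 + a)
(-76 - 31)/(p(-6) - 35) = (-76 - 31)/((-1 - 6) - 35) = -107/(-7 - 35) = -107/(-42) = -107*(-1/42) = 107/42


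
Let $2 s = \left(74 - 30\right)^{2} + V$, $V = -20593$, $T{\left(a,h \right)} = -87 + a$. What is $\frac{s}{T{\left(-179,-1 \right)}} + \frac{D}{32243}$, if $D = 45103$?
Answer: $\frac{32923813}{902804} \approx 36.468$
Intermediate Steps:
$s = - \frac{18657}{2}$ ($s = \frac{\left(74 - 30\right)^{2} - 20593}{2} = \frac{44^{2} - 20593}{2} = \frac{1936 - 20593}{2} = \frac{1}{2} \left(-18657\right) = - \frac{18657}{2} \approx -9328.5$)
$\frac{s}{T{\left(-179,-1 \right)}} + \frac{D}{32243} = - \frac{18657}{2 \left(-87 - 179\right)} + \frac{45103}{32243} = - \frac{18657}{2 \left(-266\right)} + 45103 \cdot \frac{1}{32243} = \left(- \frac{18657}{2}\right) \left(- \frac{1}{266}\right) + \frac{45103}{32243} = \frac{18657}{532} + \frac{45103}{32243} = \frac{32923813}{902804}$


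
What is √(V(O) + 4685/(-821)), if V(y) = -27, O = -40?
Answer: 14*I*√112477/821 ≈ 5.719*I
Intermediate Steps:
√(V(O) + 4685/(-821)) = √(-27 + 4685/(-821)) = √(-27 + 4685*(-1/821)) = √(-27 - 4685/821) = √(-26852/821) = 14*I*√112477/821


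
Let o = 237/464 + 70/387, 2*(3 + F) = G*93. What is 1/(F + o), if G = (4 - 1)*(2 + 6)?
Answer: 179568/199983383 ≈ 0.00089791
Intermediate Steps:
G = 24 (G = 3*8 = 24)
F = 1113 (F = -3 + (24*93)/2 = -3 + (½)*2232 = -3 + 1116 = 1113)
o = 124199/179568 (o = 237*(1/464) + 70*(1/387) = 237/464 + 70/387 = 124199/179568 ≈ 0.69165)
1/(F + o) = 1/(1113 + 124199/179568) = 1/(199983383/179568) = 179568/199983383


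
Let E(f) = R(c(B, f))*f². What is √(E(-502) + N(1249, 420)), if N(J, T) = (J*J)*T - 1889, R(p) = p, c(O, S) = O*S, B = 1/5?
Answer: √15747433235/5 ≈ 25098.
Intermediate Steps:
B = ⅕ ≈ 0.20000
E(f) = f³/5 (E(f) = (f/5)*f² = f³/5)
N(J, T) = -1889 + T*J² (N(J, T) = J²*T - 1889 = T*J² - 1889 = -1889 + T*J²)
√(E(-502) + N(1249, 420)) = √((⅕)*(-502)³ + (-1889 + 420*1249²)) = √((⅕)*(-126506008) + (-1889 + 420*1560001)) = √(-126506008/5 + (-1889 + 655200420)) = √(-126506008/5 + 655198531) = √(3149486647/5) = √15747433235/5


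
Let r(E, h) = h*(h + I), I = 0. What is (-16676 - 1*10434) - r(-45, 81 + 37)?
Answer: -41034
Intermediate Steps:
r(E, h) = h² (r(E, h) = h*(h + 0) = h*h = h²)
(-16676 - 1*10434) - r(-45, 81 + 37) = (-16676 - 1*10434) - (81 + 37)² = (-16676 - 10434) - 1*118² = -27110 - 1*13924 = -27110 - 13924 = -41034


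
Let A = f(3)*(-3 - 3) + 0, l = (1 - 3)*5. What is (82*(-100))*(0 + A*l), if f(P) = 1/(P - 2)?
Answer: -492000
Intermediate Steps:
f(P) = 1/(-2 + P)
l = -10 (l = -2*5 = -10)
A = -6 (A = (-3 - 3)/(-2 + 3) + 0 = -6/1 + 0 = 1*(-6) + 0 = -6 + 0 = -6)
(82*(-100))*(0 + A*l) = (82*(-100))*(0 - 6*(-10)) = -8200*(0 + 60) = -8200*60 = -492000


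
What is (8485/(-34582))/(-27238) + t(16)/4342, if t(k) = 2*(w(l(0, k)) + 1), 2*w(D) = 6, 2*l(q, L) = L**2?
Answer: 3786198999/2044961544236 ≈ 0.0018515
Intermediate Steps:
l(q, L) = L**2/2
w(D) = 3 (w(D) = (1/2)*6 = 3)
t(k) = 8 (t(k) = 2*(3 + 1) = 2*4 = 8)
(8485/(-34582))/(-27238) + t(16)/4342 = (8485/(-34582))/(-27238) + 8/4342 = (8485*(-1/34582))*(-1/27238) + 8*(1/4342) = -8485/34582*(-1/27238) + 4/2171 = 8485/941944516 + 4/2171 = 3786198999/2044961544236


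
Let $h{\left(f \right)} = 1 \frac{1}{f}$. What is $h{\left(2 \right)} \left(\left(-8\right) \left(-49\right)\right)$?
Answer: $196$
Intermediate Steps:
$h{\left(f \right)} = \frac{1}{f}$
$h{\left(2 \right)} \left(\left(-8\right) \left(-49\right)\right) = \frac{\left(-8\right) \left(-49\right)}{2} = \frac{1}{2} \cdot 392 = 196$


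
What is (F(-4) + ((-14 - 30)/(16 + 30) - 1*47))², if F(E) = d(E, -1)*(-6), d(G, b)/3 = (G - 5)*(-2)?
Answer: 73188025/529 ≈ 1.3835e+5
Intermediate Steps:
d(G, b) = 30 - 6*G (d(G, b) = 3*((G - 5)*(-2)) = 3*((-5 + G)*(-2)) = 3*(10 - 2*G) = 30 - 6*G)
F(E) = -180 + 36*E (F(E) = (30 - 6*E)*(-6) = -180 + 36*E)
(F(-4) + ((-14 - 30)/(16 + 30) - 1*47))² = ((-180 + 36*(-4)) + ((-14 - 30)/(16 + 30) - 1*47))² = ((-180 - 144) + (-44/46 - 47))² = (-324 + (-44*1/46 - 47))² = (-324 + (-22/23 - 47))² = (-324 - 1103/23)² = (-8555/23)² = 73188025/529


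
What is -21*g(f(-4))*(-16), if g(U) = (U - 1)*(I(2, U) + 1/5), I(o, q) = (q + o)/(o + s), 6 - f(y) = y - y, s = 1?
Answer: 4816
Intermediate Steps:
f(y) = 6 (f(y) = 6 - (y - y) = 6 - 1*0 = 6 + 0 = 6)
I(o, q) = (o + q)/(1 + o) (I(o, q) = (q + o)/(o + 1) = (o + q)/(1 + o))
g(U) = (-1 + U)*(13/15 + U/3) (g(U) = (U - 1)*((2 + U)/(1 + 2) + 1/5) = (-1 + U)*((2 + U)/3 + 1/5) = (-1 + U)*((2/3 + U/3) + 1/5) = (-1 + U)*(13/15 + U/3))
-21*g(f(-4))*(-16) = -21*(-13/15 + (1/3)*6**2 + (8/15)*6)*(-16) = -21*(-13/15 + (1/3)*36 + 16/5)*(-16) = -21*(-13/15 + 12 + 16/5)*(-16) = -21*43/3*(-16) = -301*(-16) = 4816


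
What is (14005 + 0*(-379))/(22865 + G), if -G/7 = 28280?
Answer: -2801/35019 ≈ -0.079985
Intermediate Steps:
G = -197960 (G = -7*28280 = -197960)
(14005 + 0*(-379))/(22865 + G) = (14005 + 0*(-379))/(22865 - 197960) = (14005 + 0)/(-175095) = 14005*(-1/175095) = -2801/35019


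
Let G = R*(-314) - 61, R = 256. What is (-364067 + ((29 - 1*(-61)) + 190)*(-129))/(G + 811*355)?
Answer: -400187/207460 ≈ -1.9290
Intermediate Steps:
G = -80445 (G = 256*(-314) - 61 = -80384 - 61 = -80445)
(-364067 + ((29 - 1*(-61)) + 190)*(-129))/(G + 811*355) = (-364067 + ((29 - 1*(-61)) + 190)*(-129))/(-80445 + 811*355) = (-364067 + ((29 + 61) + 190)*(-129))/(-80445 + 287905) = (-364067 + (90 + 190)*(-129))/207460 = (-364067 + 280*(-129))*(1/207460) = (-364067 - 36120)*(1/207460) = -400187*1/207460 = -400187/207460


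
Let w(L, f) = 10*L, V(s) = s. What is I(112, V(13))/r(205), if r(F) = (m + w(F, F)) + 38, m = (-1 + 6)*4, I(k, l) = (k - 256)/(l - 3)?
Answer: -18/2635 ≈ -0.0068311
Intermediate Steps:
I(k, l) = (-256 + k)/(-3 + l)
m = 20 (m = 5*4 = 20)
r(F) = 58 + 10*F (r(F) = (20 + 10*F) + 38 = 58 + 10*F)
I(112, V(13))/r(205) = ((-256 + 112)/(-3 + 13))/(58 + 10*205) = (-144/10)/(58 + 2050) = ((1/10)*(-144))/2108 = -72/5*1/2108 = -18/2635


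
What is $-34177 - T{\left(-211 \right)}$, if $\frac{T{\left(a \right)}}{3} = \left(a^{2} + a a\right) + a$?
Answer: $-300670$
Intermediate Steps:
$T{\left(a \right)} = 3 a + 6 a^{2}$ ($T{\left(a \right)} = 3 \left(\left(a^{2} + a a\right) + a\right) = 3 \left(\left(a^{2} + a^{2}\right) + a\right) = 3 \left(2 a^{2} + a\right) = 3 \left(a + 2 a^{2}\right) = 3 a + 6 a^{2}$)
$-34177 - T{\left(-211 \right)} = -34177 - 3 \left(-211\right) \left(1 + 2 \left(-211\right)\right) = -34177 - 3 \left(-211\right) \left(1 - 422\right) = -34177 - 3 \left(-211\right) \left(-421\right) = -34177 - 266493 = -300670$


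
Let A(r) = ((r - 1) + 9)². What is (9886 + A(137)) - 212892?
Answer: -181981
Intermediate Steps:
A(r) = (8 + r)² (A(r) = ((-1 + r) + 9)² = (8 + r)²)
(9886 + A(137)) - 212892 = (9886 + (8 + 137)²) - 212892 = (9886 + 145²) - 212892 = (9886 + 21025) - 212892 = 30911 - 212892 = -181981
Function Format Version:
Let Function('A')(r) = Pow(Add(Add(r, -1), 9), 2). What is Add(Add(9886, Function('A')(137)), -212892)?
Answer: -181981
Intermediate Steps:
Function('A')(r) = Pow(Add(8, r), 2) (Function('A')(r) = Pow(Add(Add(-1, r), 9), 2) = Pow(Add(8, r), 2))
Add(Add(9886, Function('A')(137)), -212892) = Add(Add(9886, Pow(Add(8, 137), 2)), -212892) = Add(Add(9886, Pow(145, 2)), -212892) = Add(Add(9886, 21025), -212892) = Add(30911, -212892) = -181981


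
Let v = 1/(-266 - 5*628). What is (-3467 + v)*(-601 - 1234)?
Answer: 21668786505/3406 ≈ 6.3619e+6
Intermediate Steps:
v = -1/3406 (v = 1/(-266 - 3140) = 1/(-3406) = -1/3406 ≈ -0.00029360)
(-3467 + v)*(-601 - 1234) = (-3467 - 1/3406)*(-601 - 1234) = -11808603/3406*(-1835) = 21668786505/3406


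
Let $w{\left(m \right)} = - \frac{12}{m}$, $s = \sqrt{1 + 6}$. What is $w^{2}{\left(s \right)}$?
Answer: $\frac{144}{7} \approx 20.571$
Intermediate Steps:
$s = \sqrt{7} \approx 2.6458$
$w^{2}{\left(s \right)} = \left(- \frac{12}{\sqrt{7}}\right)^{2} = \left(- 12 \frac{\sqrt{7}}{7}\right)^{2} = \left(- \frac{12 \sqrt{7}}{7}\right)^{2} = \frac{144}{7}$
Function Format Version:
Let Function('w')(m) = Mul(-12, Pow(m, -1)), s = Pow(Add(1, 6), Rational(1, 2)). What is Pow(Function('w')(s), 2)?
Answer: Rational(144, 7) ≈ 20.571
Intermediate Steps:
s = Pow(7, Rational(1, 2)) ≈ 2.6458
Pow(Function('w')(s), 2) = Pow(Mul(-12, Pow(Pow(7, Rational(1, 2)), -1)), 2) = Pow(Mul(-12, Mul(Rational(1, 7), Pow(7, Rational(1, 2)))), 2) = Pow(Mul(Rational(-12, 7), Pow(7, Rational(1, 2))), 2) = Rational(144, 7)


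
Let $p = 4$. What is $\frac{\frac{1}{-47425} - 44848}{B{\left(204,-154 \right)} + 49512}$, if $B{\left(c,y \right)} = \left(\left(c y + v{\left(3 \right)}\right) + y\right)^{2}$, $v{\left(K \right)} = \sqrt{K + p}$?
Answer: $- \frac{2119928244884286019}{47113873273569600370425} - \frac{3836957187404 \sqrt{7}}{1346110664959131439155} \approx -4.5003 \cdot 10^{-5}$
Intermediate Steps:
$v{\left(K \right)} = \sqrt{4 + K}$ ($v{\left(K \right)} = \sqrt{K + 4} = \sqrt{4 + K}$)
$B{\left(c,y \right)} = \left(y + \sqrt{7} + c y\right)^{2}$ ($B{\left(c,y \right)} = \left(\left(c y + \sqrt{4 + 3}\right) + y\right)^{2} = \left(\left(c y + \sqrt{7}\right) + y\right)^{2} = \left(\left(\sqrt{7} + c y\right) + y\right)^{2} = \left(y + \sqrt{7} + c y\right)^{2}$)
$\frac{\frac{1}{-47425} - 44848}{B{\left(204,-154 \right)} + 49512} = \frac{\frac{1}{-47425} - 44848}{\left(-154 + \sqrt{7} + 204 \left(-154\right)\right)^{2} + 49512} = \frac{- \frac{1}{47425} - 44848}{\left(-154 + \sqrt{7} - 31416\right)^{2} + 49512} = - \frac{2126916401}{47425 \left(\left(-31570 + \sqrt{7}\right)^{2} + 49512\right)} = - \frac{2126916401}{47425 \left(49512 + \left(-31570 + \sqrt{7}\right)^{2}\right)}$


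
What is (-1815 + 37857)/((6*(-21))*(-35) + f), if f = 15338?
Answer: 18021/9874 ≈ 1.8251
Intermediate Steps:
(-1815 + 37857)/((6*(-21))*(-35) + f) = (-1815 + 37857)/((6*(-21))*(-35) + 15338) = 36042/(-126*(-35) + 15338) = 36042/(4410 + 15338) = 36042/19748 = 36042*(1/19748) = 18021/9874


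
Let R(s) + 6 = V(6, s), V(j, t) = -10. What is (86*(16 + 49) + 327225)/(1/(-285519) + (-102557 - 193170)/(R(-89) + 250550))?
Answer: -23806994849445990/84435927847 ≈ -2.8195e+5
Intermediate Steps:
R(s) = -16 (R(s) = -6 - 10 = -16)
(86*(16 + 49) + 327225)/(1/(-285519) + (-102557 - 193170)/(R(-89) + 250550)) = (86*(16 + 49) + 327225)/(1/(-285519) + (-102557 - 193170)/(-16 + 250550)) = (86*65 + 327225)/(-1/285519 - 295727/250534) = (5590 + 327225)/(-1/285519 - 295727*1/250534) = 332815/(-1/285519 - 295727/250534) = 332815/(-84435927847/71532217146) = 332815*(-71532217146/84435927847) = -23806994849445990/84435927847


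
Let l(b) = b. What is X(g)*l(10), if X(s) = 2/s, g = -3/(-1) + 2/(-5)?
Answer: 100/13 ≈ 7.6923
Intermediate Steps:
g = 13/5 (g = -3*(-1) + 2*(-⅕) = 3 - ⅖ = 13/5 ≈ 2.6000)
X(g)*l(10) = (2/(13/5))*10 = (2*(5/13))*10 = (10/13)*10 = 100/13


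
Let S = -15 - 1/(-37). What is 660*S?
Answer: -365640/37 ≈ -9882.2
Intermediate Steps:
S = -554/37 (S = -15 - 1*(-1/37) = -15 + 1/37 = -554/37 ≈ -14.973)
660*S = 660*(-554/37) = -365640/37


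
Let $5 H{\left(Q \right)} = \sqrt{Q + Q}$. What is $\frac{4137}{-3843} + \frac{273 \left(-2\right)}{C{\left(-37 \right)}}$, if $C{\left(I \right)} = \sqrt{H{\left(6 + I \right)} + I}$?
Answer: $- \frac{197}{183} - \frac{546 \sqrt{5}}{\sqrt{-185 + i \sqrt{62}}} \approx -2.9846 + 89.701 i$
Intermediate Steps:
$H{\left(Q \right)} = \frac{\sqrt{2} \sqrt{Q}}{5}$ ($H{\left(Q \right)} = \frac{\sqrt{Q + Q}}{5} = \frac{\sqrt{2 Q}}{5} = \frac{\sqrt{2} \sqrt{Q}}{5}$)
$C{\left(I \right)} = \sqrt{I + \frac{\sqrt{2} \sqrt{6 + I}}{5}}$ ($C{\left(I \right)} = \sqrt{\frac{\sqrt{2} \sqrt{6 + I}}{5} + I} = \sqrt{I + \frac{\sqrt{2} \sqrt{6 + I}}{5}}$)
$\frac{4137}{-3843} + \frac{273 \left(-2\right)}{C{\left(-37 \right)}} = \frac{4137}{-3843} + \frac{273 \left(-2\right)}{\frac{1}{5} \sqrt{25 \left(-37\right) + 5 \sqrt{2} \sqrt{6 - 37}}} = 4137 \left(- \frac{1}{3843}\right) - \frac{546}{\frac{1}{5} \sqrt{-925 + 5 \sqrt{2} \sqrt{-31}}} = - \frac{197}{183} - \frac{546}{\frac{1}{5} \sqrt{-925 + 5 \sqrt{2} i \sqrt{31}}} = - \frac{197}{183} - \frac{546}{\frac{1}{5} \sqrt{-925 + 5 i \sqrt{62}}} = - \frac{197}{183} - 546 \frac{5}{\sqrt{-925 + 5 i \sqrt{62}}} = - \frac{197}{183} - \frac{2730}{\sqrt{-925 + 5 i \sqrt{62}}}$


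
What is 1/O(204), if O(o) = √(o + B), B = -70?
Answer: √134/134 ≈ 0.086387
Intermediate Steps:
O(o) = √(-70 + o) (O(o) = √(o - 70) = √(-70 + o))
1/O(204) = 1/(√(-70 + 204)) = 1/(√134) = √134/134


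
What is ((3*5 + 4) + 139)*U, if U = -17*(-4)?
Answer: 10744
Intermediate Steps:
U = 68
((3*5 + 4) + 139)*U = ((3*5 + 4) + 139)*68 = ((15 + 4) + 139)*68 = (19 + 139)*68 = 158*68 = 10744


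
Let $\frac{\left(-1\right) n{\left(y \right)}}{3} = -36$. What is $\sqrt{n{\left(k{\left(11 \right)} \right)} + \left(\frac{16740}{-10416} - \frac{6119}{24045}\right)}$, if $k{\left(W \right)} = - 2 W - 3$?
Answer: $\frac{\sqrt{245460713505}}{48090} \approx 10.302$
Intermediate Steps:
$k{\left(W \right)} = -3 - 2 W$
$n{\left(y \right)} = 108$ ($n{\left(y \right)} = \left(-3\right) \left(-36\right) = 108$)
$\sqrt{n{\left(k{\left(11 \right)} \right)} + \left(\frac{16740}{-10416} - \frac{6119}{24045}\right)} = \sqrt{108 + \left(\frac{16740}{-10416} - \frac{6119}{24045}\right)} = \sqrt{108 + \left(16740 \left(- \frac{1}{10416}\right) - \frac{6119}{24045}\right)} = \sqrt{108 - \frac{179051}{96180}} = \sqrt{\frac{10208389}{96180}} = \frac{\sqrt{245460713505}}{48090}$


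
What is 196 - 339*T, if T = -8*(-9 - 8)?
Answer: -45908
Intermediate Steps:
T = 136 (T = -8*(-17) = 136)
196 - 339*T = 196 - 339*136 = 196 - 46104 = -45908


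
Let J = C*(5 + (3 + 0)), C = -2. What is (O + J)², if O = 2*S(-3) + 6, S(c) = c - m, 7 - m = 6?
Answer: 324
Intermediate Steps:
m = 1 (m = 7 - 1*6 = 7 - 6 = 1)
S(c) = -1 + c (S(c) = c - 1*1 = c - 1 = -1 + c)
O = -2 (O = 2*(-1 - 3) + 6 = 2*(-4) + 6 = -8 + 6 = -2)
J = -16 (J = -2*(5 + (3 + 0)) = -2*(5 + 3) = -2*8 = -16)
(O + J)² = (-2 - 16)² = (-18)² = 324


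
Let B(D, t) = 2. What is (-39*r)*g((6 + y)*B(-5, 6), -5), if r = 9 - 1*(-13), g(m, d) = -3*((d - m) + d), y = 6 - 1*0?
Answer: -87516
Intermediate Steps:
y = 6 (y = 6 + 0 = 6)
g(m, d) = -6*d + 3*m (g(m, d) = -3*(-m + 2*d) = -6*d + 3*m)
r = 22 (r = 9 + 13 = 22)
(-39*r)*g((6 + y)*B(-5, 6), -5) = (-39*22)*(-6*(-5) + 3*((6 + 6)*2)) = -858*(30 + 3*(12*2)) = -858*(30 + 3*24) = -858*(30 + 72) = -858*102 = -87516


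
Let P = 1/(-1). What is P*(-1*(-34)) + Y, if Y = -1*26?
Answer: -60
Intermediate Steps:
P = -1
Y = -26
P*(-1*(-34)) + Y = -(-1)*(-34) - 26 = -1*34 - 26 = -34 - 26 = -60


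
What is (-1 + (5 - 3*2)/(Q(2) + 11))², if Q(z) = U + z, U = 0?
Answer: 196/169 ≈ 1.1598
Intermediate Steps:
Q(z) = z (Q(z) = 0 + z = z)
(-1 + (5 - 3*2)/(Q(2) + 11))² = (-1 + (5 - 3*2)/(2 + 11))² = (-1 + (5 - 6)/13)² = (-1 - 1*1/13)² = (-1 - 1/13)² = (-14/13)² = 196/169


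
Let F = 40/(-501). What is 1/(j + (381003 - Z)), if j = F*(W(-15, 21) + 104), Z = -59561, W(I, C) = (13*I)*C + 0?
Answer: 501/220882204 ≈ 2.2682e-6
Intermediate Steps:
F = -40/501 (F = 40*(-1/501) = -40/501 ≈ -0.079840)
W(I, C) = 13*C*I (W(I, C) = 13*C*I + 0 = 13*C*I)
j = 159640/501 (j = -40*(13*21*(-15) + 104)/501 = -40*(-4095 + 104)/501 = -40/501*(-3991) = 159640/501 ≈ 318.64)
1/(j + (381003 - Z)) = 1/(159640/501 + (381003 - 1*(-59561))) = 1/(159640/501 + (381003 + 59561)) = 1/(159640/501 + 440564) = 1/(220882204/501) = 501/220882204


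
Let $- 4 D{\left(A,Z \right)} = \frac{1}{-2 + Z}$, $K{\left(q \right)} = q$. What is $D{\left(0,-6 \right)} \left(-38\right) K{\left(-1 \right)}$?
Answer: $\frac{19}{16} \approx 1.1875$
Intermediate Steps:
$D{\left(A,Z \right)} = - \frac{1}{4 \left(-2 + Z\right)}$
$D{\left(0,-6 \right)} \left(-38\right) K{\left(-1 \right)} = - \frac{1}{-8 + 4 \left(-6\right)} \left(-38\right) \left(-1\right) = - \frac{1}{-8 - 24} \left(-38\right) \left(-1\right) = - \frac{1}{-32} \left(-38\right) \left(-1\right) = \left(-1\right) \left(- \frac{1}{32}\right) \left(-38\right) \left(-1\right) = \frac{1}{32} \left(-38\right) \left(-1\right) = \left(- \frac{19}{16}\right) \left(-1\right) = \frac{19}{16}$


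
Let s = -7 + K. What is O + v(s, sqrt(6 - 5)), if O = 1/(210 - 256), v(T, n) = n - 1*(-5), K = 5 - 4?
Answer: 275/46 ≈ 5.9783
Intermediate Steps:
K = 1
s = -6 (s = -7 + 1 = -6)
v(T, n) = 5 + n (v(T, n) = n + 5 = 5 + n)
O = -1/46 (O = 1/(-46) = -1/46 ≈ -0.021739)
O + v(s, sqrt(6 - 5)) = -1/46 + (5 + sqrt(6 - 5)) = -1/46 + (5 + sqrt(1)) = -1/46 + (5 + 1) = -1/46 + 6 = 275/46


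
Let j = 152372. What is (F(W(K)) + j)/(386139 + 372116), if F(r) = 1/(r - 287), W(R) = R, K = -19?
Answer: 46625831/232026030 ≈ 0.20095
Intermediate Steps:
F(r) = 1/(-287 + r)
(F(W(K)) + j)/(386139 + 372116) = (1/(-287 - 19) + 152372)/(386139 + 372116) = (1/(-306) + 152372)/758255 = (-1/306 + 152372)*(1/758255) = (46625831/306)*(1/758255) = 46625831/232026030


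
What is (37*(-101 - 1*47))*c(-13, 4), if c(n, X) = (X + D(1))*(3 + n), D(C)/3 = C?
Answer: 383320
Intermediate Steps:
D(C) = 3*C
c(n, X) = (3 + X)*(3 + n) (c(n, X) = (X + 3*1)*(3 + n) = (X + 3)*(3 + n) = (3 + X)*(3 + n))
(37*(-101 - 1*47))*c(-13, 4) = (37*(-101 - 1*47))*(9 + 3*4 + 3*(-13) + 4*(-13)) = (37*(-101 - 47))*(9 + 12 - 39 - 52) = (37*(-148))*(-70) = -5476*(-70) = 383320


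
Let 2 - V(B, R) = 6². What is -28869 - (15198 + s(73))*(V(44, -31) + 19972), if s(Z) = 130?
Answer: -305638533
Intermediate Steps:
V(B, R) = -34 (V(B, R) = 2 - 1*6² = 2 - 1*36 = 2 - 36 = -34)
-28869 - (15198 + s(73))*(V(44, -31) + 19972) = -28869 - (15198 + 130)*(-34 + 19972) = -28869 - 15328*19938 = -28869 - 1*305609664 = -28869 - 305609664 = -305638533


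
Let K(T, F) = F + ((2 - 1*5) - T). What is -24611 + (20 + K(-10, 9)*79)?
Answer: -23327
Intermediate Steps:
K(T, F) = -3 + F - T (K(T, F) = F + ((2 - 5) - T) = F + (-3 - T) = -3 + F - T)
-24611 + (20 + K(-10, 9)*79) = -24611 + (20 + (-3 + 9 - 1*(-10))*79) = -24611 + (20 + (-3 + 9 + 10)*79) = -24611 + (20 + 16*79) = -24611 + (20 + 1264) = -24611 + 1284 = -23327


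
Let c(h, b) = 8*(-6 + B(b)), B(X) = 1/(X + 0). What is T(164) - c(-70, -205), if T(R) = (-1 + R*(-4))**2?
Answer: 88497893/205 ≈ 4.3170e+5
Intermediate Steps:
B(X) = 1/X
T(R) = (-1 - 4*R)**2
c(h, b) = -48 + 8/b (c(h, b) = 8*(-6 + 1/b) = -48 + 8/b)
T(164) - c(-70, -205) = (1 + 4*164)**2 - (-48 + 8/(-205)) = (1 + 656)**2 - (-48 + 8*(-1/205)) = 657**2 - (-48 - 8/205) = 431649 - 1*(-9848/205) = 431649 + 9848/205 = 88497893/205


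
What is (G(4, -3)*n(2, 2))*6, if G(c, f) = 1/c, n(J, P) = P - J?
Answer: 0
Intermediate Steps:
G(c, f) = 1/c
(G(4, -3)*n(2, 2))*6 = ((2 - 1*2)/4)*6 = ((2 - 2)/4)*6 = ((¼)*0)*6 = 0*6 = 0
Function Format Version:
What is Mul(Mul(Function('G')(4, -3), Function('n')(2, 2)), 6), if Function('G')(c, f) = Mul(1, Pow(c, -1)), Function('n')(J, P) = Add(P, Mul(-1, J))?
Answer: 0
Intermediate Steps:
Function('G')(c, f) = Pow(c, -1)
Mul(Mul(Function('G')(4, -3), Function('n')(2, 2)), 6) = Mul(Mul(Pow(4, -1), Add(2, Mul(-1, 2))), 6) = Mul(Mul(Rational(1, 4), Add(2, -2)), 6) = Mul(Mul(Rational(1, 4), 0), 6) = Mul(0, 6) = 0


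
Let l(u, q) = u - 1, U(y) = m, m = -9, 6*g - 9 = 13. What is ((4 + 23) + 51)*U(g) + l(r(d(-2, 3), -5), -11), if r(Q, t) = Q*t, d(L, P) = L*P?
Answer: -673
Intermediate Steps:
g = 11/3 (g = 3/2 + (⅙)*13 = 3/2 + 13/6 = 11/3 ≈ 3.6667)
U(y) = -9
l(u, q) = -1 + u
((4 + 23) + 51)*U(g) + l(r(d(-2, 3), -5), -11) = ((4 + 23) + 51)*(-9) + (-1 - 2*3*(-5)) = (27 + 51)*(-9) + (-1 - 6*(-5)) = 78*(-9) + (-1 + 30) = -702 + 29 = -673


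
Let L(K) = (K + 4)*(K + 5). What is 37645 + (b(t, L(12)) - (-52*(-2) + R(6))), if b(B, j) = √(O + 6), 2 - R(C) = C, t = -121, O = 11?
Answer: 37545 + √17 ≈ 37549.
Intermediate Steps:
R(C) = 2 - C
L(K) = (4 + K)*(5 + K)
b(B, j) = √17 (b(B, j) = √(11 + 6) = √17)
37645 + (b(t, L(12)) - (-52*(-2) + R(6))) = 37645 + (√17 - (-52*(-2) + (2 - 1*6))) = 37645 + (√17 - (104 + (2 - 6))) = 37645 + (√17 - (104 - 4)) = 37645 + (√17 - 1*100) = 37645 + (√17 - 100) = 37645 + (-100 + √17) = 37545 + √17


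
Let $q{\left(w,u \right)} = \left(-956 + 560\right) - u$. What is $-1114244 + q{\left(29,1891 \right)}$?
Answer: $-1116531$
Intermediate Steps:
$q{\left(w,u \right)} = -396 - u$
$-1114244 + q{\left(29,1891 \right)} = -1114244 - 2287 = -1116531$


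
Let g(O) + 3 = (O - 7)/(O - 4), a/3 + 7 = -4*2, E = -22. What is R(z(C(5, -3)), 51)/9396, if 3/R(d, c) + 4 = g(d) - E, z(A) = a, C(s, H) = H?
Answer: 49/2464884 ≈ 1.9879e-5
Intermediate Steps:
a = -45 (a = -21 + 3*(-4*2) = -21 + 3*(-8) = -21 - 24 = -45)
g(O) = -3 + (-7 + O)/(-4 + O) (g(O) = -3 + (O - 7)/(O - 4) = -3 + (-7 + O)/(-4 + O))
z(A) = -45
R(d, c) = 3/(18 + (5 - 2*d)/(-4 + d)) (R(d, c) = 3/(-4 + ((5 - 2*d)/(-4 + d) - 1*(-22))) = 3/(-4 + ((5 - 2*d)/(-4 + d) + 22)) = 3/(-4 + (22 + (5 - 2*d)/(-4 + d))) = 3/(18 + (5 - 2*d)/(-4 + d)))
R(z(C(5, -3)), 51)/9396 = (3*(-4 - 45)/(-67 + 16*(-45)))/9396 = (3*(-49)/(-67 - 720))*(1/9396) = (3*(-49)/(-787))*(1/9396) = (3*(-1/787)*(-49))*(1/9396) = (147/787)*(1/9396) = 49/2464884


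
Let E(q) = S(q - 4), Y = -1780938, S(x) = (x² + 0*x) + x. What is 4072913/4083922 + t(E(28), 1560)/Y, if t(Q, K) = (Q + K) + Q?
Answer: 1207055651279/1212201979806 ≈ 0.99575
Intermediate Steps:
S(x) = x + x² (S(x) = (x² + 0) + x = x² + x = x + x²)
E(q) = (-4 + q)*(-3 + q) (E(q) = (q - 4)*(1 + (q - 4)) = (-4 + q)*(1 + (-4 + q)) = (-4 + q)*(-3 + q))
t(Q, K) = K + 2*Q (t(Q, K) = (K + Q) + Q = K + 2*Q)
4072913/4083922 + t(E(28), 1560)/Y = 4072913/4083922 + (1560 + 2*((-4 + 28)*(-3 + 28)))/(-1780938) = 4072913*(1/4083922) + (1560 + 2*(24*25))*(-1/1780938) = 4072913/4083922 + (1560 + 2*600)*(-1/1780938) = 4072913/4083922 + (1560 + 1200)*(-1/1780938) = 4072913/4083922 + 2760*(-1/1780938) = 4072913/4083922 - 460/296823 = 1207055651279/1212201979806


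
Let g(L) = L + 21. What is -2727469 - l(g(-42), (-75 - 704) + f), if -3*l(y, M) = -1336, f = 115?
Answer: -8183743/3 ≈ -2.7279e+6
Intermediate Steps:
g(L) = 21 + L
l(y, M) = 1336/3 (l(y, M) = -⅓*(-1336) = 1336/3)
-2727469 - l(g(-42), (-75 - 704) + f) = -2727469 - 1*1336/3 = -2727469 - 1336/3 = -8183743/3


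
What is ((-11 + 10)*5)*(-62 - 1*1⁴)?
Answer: 315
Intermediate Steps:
((-11 + 10)*5)*(-62 - 1*1⁴) = (-1*5)*(-62 - 1*1) = -5*(-62 - 1) = -5*(-63) = 315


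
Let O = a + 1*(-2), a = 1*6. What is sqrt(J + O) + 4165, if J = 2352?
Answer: 4165 + 2*sqrt(589) ≈ 4213.5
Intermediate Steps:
a = 6
O = 4 (O = 6 + 1*(-2) = 6 - 2 = 4)
sqrt(J + O) + 4165 = sqrt(2352 + 4) + 4165 = sqrt(2356) + 4165 = 2*sqrt(589) + 4165 = 4165 + 2*sqrt(589)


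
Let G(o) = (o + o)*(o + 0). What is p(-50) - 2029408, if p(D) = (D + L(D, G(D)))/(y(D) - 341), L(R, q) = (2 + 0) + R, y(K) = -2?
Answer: -14205854/7 ≈ -2.0294e+6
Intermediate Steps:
G(o) = 2*o² (G(o) = (2*o)*o = 2*o²)
L(R, q) = 2 + R
p(D) = -2/343 - 2*D/343 (p(D) = (D + (2 + D))/(-2 - 341) = (2 + 2*D)/(-343) = (2 + 2*D)*(-1/343) = -2/343 - 2*D/343)
p(-50) - 2029408 = (-2/343 - 2/343*(-50)) - 2029408 = (-2/343 + 100/343) - 2029408 = 2/7 - 2029408 = -14205854/7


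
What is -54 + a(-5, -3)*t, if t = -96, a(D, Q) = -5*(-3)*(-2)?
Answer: 2826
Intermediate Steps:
a(D, Q) = -30 (a(D, Q) = 15*(-2) = -30)
-54 + a(-5, -3)*t = -54 - 30*(-96) = -54 + 2880 = 2826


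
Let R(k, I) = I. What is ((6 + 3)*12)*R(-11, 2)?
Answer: 216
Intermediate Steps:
((6 + 3)*12)*R(-11, 2) = ((6 + 3)*12)*2 = (9*12)*2 = 108*2 = 216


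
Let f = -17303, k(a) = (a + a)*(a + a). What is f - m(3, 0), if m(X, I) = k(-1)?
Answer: -17307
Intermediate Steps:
k(a) = 4*a² (k(a) = (2*a)*(2*a) = 4*a²)
m(X, I) = 4 (m(X, I) = 4*(-1)² = 4*1 = 4)
f - m(3, 0) = -17303 - 1*4 = -17303 - 4 = -17307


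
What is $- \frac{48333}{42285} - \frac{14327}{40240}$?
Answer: $- \frac{170049141}{113436560} \approx -1.4991$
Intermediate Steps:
$- \frac{48333}{42285} - \frac{14327}{40240} = \left(-48333\right) \frac{1}{42285} - \frac{14327}{40240} = - \frac{16111}{14095} - \frac{14327}{40240} = - \frac{170049141}{113436560}$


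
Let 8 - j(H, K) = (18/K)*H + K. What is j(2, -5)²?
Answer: 10201/25 ≈ 408.04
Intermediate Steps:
j(H, K) = 8 - K - 18*H/K (j(H, K) = 8 - ((18/K)*H + K) = 8 - (18*H/K + K) = 8 - (K + 18*H/K) = 8 + (-K - 18*H/K) = 8 - K - 18*H/K)
j(2, -5)² = (8 - 1*(-5) - 18*2/(-5))² = (8 + 5 - 18*2*(-⅕))² = (8 + 5 + 36/5)² = (101/5)² = 10201/25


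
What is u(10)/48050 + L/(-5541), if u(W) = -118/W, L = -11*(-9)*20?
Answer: -158673973/443741750 ≈ -0.35758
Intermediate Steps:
L = 1980 (L = 99*20 = 1980)
u(10)/48050 + L/(-5541) = -118/10/48050 + 1980/(-5541) = -118*⅒*(1/48050) + 1980*(-1/5541) = -59/5*1/48050 - 660/1847 = -59/240250 - 660/1847 = -158673973/443741750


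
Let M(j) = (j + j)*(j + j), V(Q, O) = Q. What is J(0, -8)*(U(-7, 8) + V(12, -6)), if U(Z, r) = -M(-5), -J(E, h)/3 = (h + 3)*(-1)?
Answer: 1320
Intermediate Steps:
M(j) = 4*j² (M(j) = (2*j)*(2*j) = 4*j²)
J(E, h) = 9 + 3*h (J(E, h) = -3*(h + 3)*(-1) = -3*(3 + h)*(-1) = -3*(-3 - h) = 9 + 3*h)
U(Z, r) = -100 (U(Z, r) = -4*(-5)² = -4*25 = -1*100 = -100)
J(0, -8)*(U(-7, 8) + V(12, -6)) = (9 + 3*(-8))*(-100 + 12) = (9 - 24)*(-88) = -15*(-88) = 1320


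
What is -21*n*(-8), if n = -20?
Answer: -3360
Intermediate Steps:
-21*n*(-8) = -21*(-20)*(-8) = 420*(-8) = -3360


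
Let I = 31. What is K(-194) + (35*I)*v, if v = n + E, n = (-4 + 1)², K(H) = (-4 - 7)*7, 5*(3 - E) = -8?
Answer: 14679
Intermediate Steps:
E = 23/5 (E = 3 - ⅕*(-8) = 3 + 8/5 = 23/5 ≈ 4.6000)
K(H) = -77 (K(H) = -11*7 = -77)
n = 9 (n = (-3)² = 9)
v = 68/5 (v = 9 + 23/5 = 68/5 ≈ 13.600)
K(-194) + (35*I)*v = -77 + (35*31)*(68/5) = -77 + 1085*(68/5) = -77 + 14756 = 14679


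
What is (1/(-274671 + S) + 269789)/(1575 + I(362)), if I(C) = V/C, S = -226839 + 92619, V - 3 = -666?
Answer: 39933774427276/232858108917 ≈ 171.49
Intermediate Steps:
V = -663 (V = 3 - 666 = -663)
S = -134220
I(C) = -663/C
(1/(-274671 + S) + 269789)/(1575 + I(362)) = (1/(-274671 - 134220) + 269789)/(1575 - 663/362) = (1/(-408891) + 269789)/(1575 - 663*1/362) = (-1/408891 + 269789)/(1575 - 663/362) = 110314293998/(408891*(569487/362)) = (110314293998/408891)*(362/569487) = 39933774427276/232858108917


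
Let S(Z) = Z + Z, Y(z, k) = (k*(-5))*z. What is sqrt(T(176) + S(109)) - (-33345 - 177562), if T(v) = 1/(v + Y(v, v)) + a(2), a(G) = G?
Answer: 210907 + sqrt(329083245051)/38676 ≈ 2.1092e+5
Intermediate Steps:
Y(z, k) = -5*k*z (Y(z, k) = (-5*k)*z = -5*k*z)
S(Z) = 2*Z
T(v) = 2 + 1/(v - 5*v**2) (T(v) = 1/(v - 5*v*v) + 2 = 1/(v - 5*v**2) + 2 = 2 + 1/(v - 5*v**2))
sqrt(T(176) + S(109)) - (-33345 - 177562) = sqrt((1 - 10*176**2 + 2*176)/(176*(1 - 5*176)) + 2*109) - (-33345 - 177562) = sqrt((1 - 10*30976 + 352)/(176*(1 - 880)) + 218) - 1*(-210907) = sqrt((1/176)*(1 - 309760 + 352)/(-879) + 218) + 210907 = sqrt((1/176)*(-1/879)*(-309407) + 218) + 210907 = sqrt(309407/154704 + 218) + 210907 = sqrt(34034879/154704) + 210907 = sqrt(329083245051)/38676 + 210907 = 210907 + sqrt(329083245051)/38676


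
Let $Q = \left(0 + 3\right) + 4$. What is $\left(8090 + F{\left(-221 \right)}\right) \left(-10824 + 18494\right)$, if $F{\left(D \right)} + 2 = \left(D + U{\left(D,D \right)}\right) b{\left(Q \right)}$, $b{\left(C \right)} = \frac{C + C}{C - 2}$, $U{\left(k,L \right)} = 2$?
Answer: $57331716$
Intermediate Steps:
$Q = 7$ ($Q = 3 + 4 = 7$)
$b{\left(C \right)} = \frac{2 C}{-2 + C}$
$F{\left(D \right)} = \frac{18}{5} + \frac{14 D}{5}$ ($F{\left(D \right)} = -2 + \left(D + 2\right) 2 \cdot 7 \frac{1}{-2 + 7} = -2 + \left(2 + D\right) 2 \cdot 7 \cdot \frac{1}{5} = -2 + \left(2 + D\right) \frac{14}{5} = -2 + \left(\frac{28}{5} + \frac{14 D}{5}\right) = \frac{18}{5} + \frac{14 D}{5}$)
$\left(8090 + F{\left(-221 \right)}\right) \left(-10824 + 18494\right) = \left(8090 + \left(\frac{18}{5} + \frac{14}{5} \left(-221\right)\right)\right) \left(-10824 + 18494\right) = \left(8090 + \left(\frac{18}{5} - \frac{3094}{5}\right)\right) 7670 = \left(8090 - \frac{3076}{5}\right) 7670 = \frac{37374}{5} \cdot 7670 = 57331716$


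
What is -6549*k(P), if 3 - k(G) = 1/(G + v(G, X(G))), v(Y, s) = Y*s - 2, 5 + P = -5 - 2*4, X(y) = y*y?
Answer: -114980793/5852 ≈ -19648.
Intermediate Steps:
X(y) = y²
P = -18 (P = -5 + (-5 - 2*4) = -5 + (-5 - 8) = -5 - 13 = -18)
v(Y, s) = -2 + Y*s
k(G) = 3 - 1/(-2 + G + G³) (k(G) = 3 - 1/(G + (-2 + G*G²)) = 3 - 1/(G + (-2 + G³)) = 3 - 1/(-2 + G + G³))
-6549*k(P) = -6549*(-7 + 3*(-18) + 3*(-18)³)/(-2 - 18 + (-18)³) = -6549*(-7 - 54 + 3*(-5832))/(-2 - 18 - 5832) = -6549*(-7 - 54 - 17496)/(-5852) = -(-6549)*(-17557)/5852 = -6549*17557/5852 = -114980793/5852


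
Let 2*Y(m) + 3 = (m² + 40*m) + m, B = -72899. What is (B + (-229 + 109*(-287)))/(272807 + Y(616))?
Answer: -208822/950323 ≈ -0.21974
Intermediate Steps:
Y(m) = -3/2 + m²/2 + 41*m/2 (Y(m) = -3/2 + ((m² + 40*m) + m)/2 = -3/2 + (m² + 41*m)/2 = -3/2 + (m²/2 + 41*m/2) = -3/2 + m²/2 + 41*m/2)
(B + (-229 + 109*(-287)))/(272807 + Y(616)) = (-72899 + (-229 + 109*(-287)))/(272807 + (-3/2 + (½)*616² + (41/2)*616)) = (-72899 + (-229 - 31283))/(272807 + (-3/2 + (½)*379456 + 12628)) = (-72899 - 31512)/(272807 + (-3/2 + 189728 + 12628)) = -104411/(272807 + 404709/2) = -104411/950323/2 = -104411*2/950323 = -208822/950323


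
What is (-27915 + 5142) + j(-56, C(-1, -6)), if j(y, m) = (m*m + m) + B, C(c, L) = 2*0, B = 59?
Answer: -22714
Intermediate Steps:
C(c, L) = 0
j(y, m) = 59 + m + m**2 (j(y, m) = (m*m + m) + 59 = (m**2 + m) + 59 = (m + m**2) + 59 = 59 + m + m**2)
(-27915 + 5142) + j(-56, C(-1, -6)) = (-27915 + 5142) + (59 + 0 + 0**2) = -22773 + (59 + 0 + 0) = -22773 + 59 = -22714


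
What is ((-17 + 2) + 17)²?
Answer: 4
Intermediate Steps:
((-17 + 2) + 17)² = (-15 + 17)² = 2² = 4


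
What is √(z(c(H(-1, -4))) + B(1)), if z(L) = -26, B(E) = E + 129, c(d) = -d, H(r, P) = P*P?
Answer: 2*√26 ≈ 10.198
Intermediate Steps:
H(r, P) = P²
B(E) = 129 + E
√(z(c(H(-1, -4))) + B(1)) = √(-26 + (129 + 1)) = √(-26 + 130) = √104 = 2*√26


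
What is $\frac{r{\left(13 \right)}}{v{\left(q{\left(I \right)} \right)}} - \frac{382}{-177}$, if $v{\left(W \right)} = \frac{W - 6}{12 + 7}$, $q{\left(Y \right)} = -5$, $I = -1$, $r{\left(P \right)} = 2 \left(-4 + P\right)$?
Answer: $- \frac{56332}{1947} \approx -28.933$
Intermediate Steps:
$r{\left(P \right)} = -8 + 2 P$
$v{\left(W \right)} = - \frac{6}{19} + \frac{W}{19}$ ($v{\left(W \right)} = \frac{-6 + W}{19} = \left(-6 + W\right) \frac{1}{19} = - \frac{6}{19} + \frac{W}{19}$)
$\frac{r{\left(13 \right)}}{v{\left(q{\left(I \right)} \right)}} - \frac{382}{-177} = \frac{-8 + 2 \cdot 13}{- \frac{6}{19} + \frac{1}{19} \left(-5\right)} - \frac{382}{-177} = \frac{-8 + 26}{- \frac{6}{19} - \frac{5}{19}} - - \frac{382}{177} = \frac{18}{- \frac{11}{19}} + \frac{382}{177} = 18 \left(- \frac{19}{11}\right) + \frac{382}{177} = - \frac{342}{11} + \frac{382}{177} = - \frac{56332}{1947}$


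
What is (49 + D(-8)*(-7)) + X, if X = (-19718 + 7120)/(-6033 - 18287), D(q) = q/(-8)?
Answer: 517019/12160 ≈ 42.518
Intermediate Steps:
D(q) = -q/8 (D(q) = q*(-⅛) = -q/8)
X = 6299/12160 (X = -12598/(-24320) = -12598*(-1/24320) = 6299/12160 ≈ 0.51801)
(49 + D(-8)*(-7)) + X = (49 - ⅛*(-8)*(-7)) + 6299/12160 = (49 + 1*(-7)) + 6299/12160 = (49 - 7) + 6299/12160 = 42 + 6299/12160 = 517019/12160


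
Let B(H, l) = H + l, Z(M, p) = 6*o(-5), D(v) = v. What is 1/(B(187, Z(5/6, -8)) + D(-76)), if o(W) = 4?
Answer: 1/135 ≈ 0.0074074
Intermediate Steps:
Z(M, p) = 24 (Z(M, p) = 6*4 = 24)
1/(B(187, Z(5/6, -8)) + D(-76)) = 1/((187 + 24) - 76) = 1/(211 - 76) = 1/135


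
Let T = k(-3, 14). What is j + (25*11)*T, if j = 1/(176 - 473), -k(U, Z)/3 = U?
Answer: 735074/297 ≈ 2475.0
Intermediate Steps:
k(U, Z) = -3*U
T = 9 (T = -3*(-3) = 9)
j = -1/297 (j = 1/(-297) = -1/297 ≈ -0.0033670)
j + (25*11)*T = -1/297 + (25*11)*9 = -1/297 + 275*9 = -1/297 + 2475 = 735074/297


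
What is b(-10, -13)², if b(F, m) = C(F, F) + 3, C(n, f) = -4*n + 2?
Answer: 2025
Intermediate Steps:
C(n, f) = 2 - 4*n
b(F, m) = 5 - 4*F (b(F, m) = (2 - 4*F) + 3 = 5 - 4*F)
b(-10, -13)² = (5 - 4*(-10))² = (5 + 40)² = 45² = 2025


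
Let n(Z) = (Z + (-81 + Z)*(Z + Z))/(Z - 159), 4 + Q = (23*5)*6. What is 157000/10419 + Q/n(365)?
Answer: 34078916404/2163870015 ≈ 15.749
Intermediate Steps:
Q = 686 (Q = -4 + (23*5)*6 = -4 + 115*6 = -4 + 690 = 686)
n(Z) = (Z + 2*Z*(-81 + Z))/(-159 + Z) (n(Z) = (Z + (-81 + Z)*(2*Z))/(-159 + Z) = (Z + 2*Z*(-81 + Z))/(-159 + Z))
157000/10419 + Q/n(365) = 157000/10419 + 686/((365*(-161 + 2*365)/(-159 + 365))) = 157000*(1/10419) + 686/((365*(-161 + 730)/206)) = 157000/10419 + 686/((365*(1/206)*569)) = 157000/10419 + 686/(207685/206) = 157000/10419 + 686*(206/207685) = 157000/10419 + 141316/207685 = 34078916404/2163870015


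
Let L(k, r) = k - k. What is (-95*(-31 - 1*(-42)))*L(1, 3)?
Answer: 0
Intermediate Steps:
L(k, r) = 0
(-95*(-31 - 1*(-42)))*L(1, 3) = -95*(-31 - 1*(-42))*0 = -95*(-31 + 42)*0 = -95*11*0 = -1045*0 = 0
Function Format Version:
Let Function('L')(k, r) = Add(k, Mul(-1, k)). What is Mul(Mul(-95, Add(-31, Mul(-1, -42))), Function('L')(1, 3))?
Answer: 0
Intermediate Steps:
Function('L')(k, r) = 0
Mul(Mul(-95, Add(-31, Mul(-1, -42))), Function('L')(1, 3)) = Mul(Mul(-95, Add(-31, Mul(-1, -42))), 0) = Mul(Mul(-95, Add(-31, 42)), 0) = Mul(Mul(-95, 11), 0) = Mul(-1045, 0) = 0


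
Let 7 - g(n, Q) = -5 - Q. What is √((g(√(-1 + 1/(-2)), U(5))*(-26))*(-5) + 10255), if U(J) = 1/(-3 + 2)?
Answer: √11685 ≈ 108.10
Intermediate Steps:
U(J) = -1 (U(J) = 1/(-1) = -1)
g(n, Q) = 12 + Q (g(n, Q) = 7 - (-5 - Q) = 7 + (5 + Q) = 12 + Q)
√((g(√(-1 + 1/(-2)), U(5))*(-26))*(-5) + 10255) = √(((12 - 1)*(-26))*(-5) + 10255) = √((11*(-26))*(-5) + 10255) = √(-286*(-5) + 10255) = √(1430 + 10255) = √11685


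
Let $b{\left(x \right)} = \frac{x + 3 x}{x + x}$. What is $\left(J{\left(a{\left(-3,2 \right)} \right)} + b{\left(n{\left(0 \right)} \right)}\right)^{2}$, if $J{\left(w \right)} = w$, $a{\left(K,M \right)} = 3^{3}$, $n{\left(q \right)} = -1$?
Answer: $841$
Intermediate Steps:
$a{\left(K,M \right)} = 27$
$b{\left(x \right)} = 2$ ($b{\left(x \right)} = \frac{4 x}{2 x} = 4 x \frac{1}{2 x} = 2$)
$\left(J{\left(a{\left(-3,2 \right)} \right)} + b{\left(n{\left(0 \right)} \right)}\right)^{2} = \left(27 + 2\right)^{2} = 29^{2} = 841$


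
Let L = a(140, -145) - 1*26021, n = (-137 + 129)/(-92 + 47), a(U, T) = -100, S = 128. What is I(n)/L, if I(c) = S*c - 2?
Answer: -934/1175445 ≈ -0.00079459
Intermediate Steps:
n = 8/45 (n = -8/(-45) = -8*(-1/45) = 8/45 ≈ 0.17778)
I(c) = -2 + 128*c (I(c) = 128*c - 2 = -2 + 128*c)
L = -26121 (L = -100 - 1*26021 = -100 - 26021 = -26121)
I(n)/L = (-2 + 128*(8/45))/(-26121) = (-2 + 1024/45)*(-1/26121) = (934/45)*(-1/26121) = -934/1175445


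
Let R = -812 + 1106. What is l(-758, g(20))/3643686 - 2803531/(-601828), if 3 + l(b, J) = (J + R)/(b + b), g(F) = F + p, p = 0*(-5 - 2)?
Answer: 483944376352985/103887323223129 ≈ 4.6584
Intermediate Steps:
R = 294
p = 0 (p = 0*(-7) = 0)
g(F) = F (g(F) = F + 0 = F)
l(b, J) = -3 + (294 + J)/(2*b) (l(b, J) = -3 + (J + 294)/(b + b) = -3 + (294 + J)/((2*b)) = -3 + (294 + J)*(1/(2*b)) = -3 + (294 + J)/(2*b))
l(-758, g(20))/3643686 - 2803531/(-601828) = ((½)*(294 + 20 - 6*(-758))/(-758))/3643686 - 2803531/(-601828) = ((½)*(-1/758)*(294 + 20 + 4548))*(1/3643686) - 2803531*(-1/601828) = ((½)*(-1/758)*4862)*(1/3643686) + 2803531/601828 = -2431/758*1/3643686 + 2803531/601828 = -2431/2761913988 + 2803531/601828 = 483944376352985/103887323223129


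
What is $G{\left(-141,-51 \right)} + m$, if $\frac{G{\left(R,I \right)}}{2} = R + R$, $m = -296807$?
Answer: $-297371$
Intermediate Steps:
$G{\left(R,I \right)} = 4 R$ ($G{\left(R,I \right)} = 2 \left(R + R\right) = 2 \cdot 2 R = 4 R$)
$G{\left(-141,-51 \right)} + m = 4 \left(-141\right) - 296807 = -564 - 296807 = -297371$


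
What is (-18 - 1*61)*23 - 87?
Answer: -1904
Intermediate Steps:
(-18 - 1*61)*23 - 87 = (-18 - 61)*23 - 87 = -79*23 - 87 = -1817 - 87 = -1904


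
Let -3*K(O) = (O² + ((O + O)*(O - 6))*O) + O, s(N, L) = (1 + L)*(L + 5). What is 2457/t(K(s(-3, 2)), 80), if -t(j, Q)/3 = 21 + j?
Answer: 117/649 ≈ 0.18028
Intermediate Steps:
s(N, L) = (1 + L)*(5 + L)
K(O) = -O/3 - O²/3 - 2*O²*(-6 + O)/3 (K(O) = -((O² + ((O + O)*(O - 6))*O) + O)/3 = -((O² + ((2*O)*(-6 + O))*O) + O)/3 = -((O² + (2*O*(-6 + O))*O) + O)/3 = -((O² + 2*O²*(-6 + O)) + O)/3 = -(O + O² + 2*O²*(-6 + O))/3 = -O/3 - O²/3 - 2*O²*(-6 + O)/3)
t(j, Q) = -63 - 3*j (t(j, Q) = -3*(21 + j) = -63 - 3*j)
2457/t(K(s(-3, 2)), 80) = 2457/(-63 - (5 + 2² + 6*2)*(-1 - 2*(5 + 2² + 6*2)² + 11*(5 + 2² + 6*2))) = 2457/(-63 - (5 + 4 + 12)*(-1 - 2*(5 + 4 + 12)² + 11*(5 + 4 + 12))) = 2457/(-63 - 21*(-1 - 2*21² + 11*21)) = 2457/(-63 - 21*(-1 - 2*441 + 231)) = 2457/(-63 - 21*(-1 - 882 + 231)) = 2457/(-63 - 21*(-652)) = 2457/(-63 - 3*(-4564)) = 2457/(-63 + 13692) = 2457/13629 = 2457*(1/13629) = 117/649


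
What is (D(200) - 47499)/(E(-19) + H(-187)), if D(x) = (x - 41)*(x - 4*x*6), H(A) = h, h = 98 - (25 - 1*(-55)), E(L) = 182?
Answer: -778899/200 ≈ -3894.5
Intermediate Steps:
h = 18 (h = 98 - (25 + 55) = 98 - 1*80 = 98 - 80 = 18)
H(A) = 18
D(x) = -23*x*(-41 + x) (D(x) = (-41 + x)*(x - 24*x) = (-41 + x)*(-23*x) = -23*x*(-41 + x))
(D(200) - 47499)/(E(-19) + H(-187)) = (23*200*(41 - 1*200) - 47499)/(182 + 18) = (23*200*(41 - 200) - 47499)/200 = (23*200*(-159) - 47499)*(1/200) = (-731400 - 47499)*(1/200) = -778899*1/200 = -778899/200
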